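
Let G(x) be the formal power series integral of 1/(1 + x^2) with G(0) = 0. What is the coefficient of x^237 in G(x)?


1/(1 + x^2) = sum_{j>=0} (-1)^j x^(2j). Integrating termwise with G(0) = 0:
G(x) = sum_{j>=0} (-1)^j x^(2j+1) / (2j+1) = arctan(x).
Only odd powers are nonzero. For x^237 write 237 = 2*118 + 1, giving
(-1)^118 / 237 = 1/237 = 1/237.

1/237


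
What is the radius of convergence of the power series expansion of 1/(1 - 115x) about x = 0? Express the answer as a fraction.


Expanding 1/(1 - 115x) = sum_{k>=0} 115^k x^k, the series converges when |115x| < 1, i.e., |x| < 1/115.
So the radius of convergence is 1/115 = 1/115.

1/115


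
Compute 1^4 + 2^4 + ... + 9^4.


This power sum has a closed form given by Faulhaber's formula
sum_{k=1}^{m} k^p = (1 / (p + 1)) * sum_{j=0}^{p} C(p + 1, j) B_j m^(p + 1 - j),
but for small m direct computation is fastest:
1 + 16 + 81 + 256 + 625 + 1296 + 2401 + 4096 + 6561 = 15333.

15333


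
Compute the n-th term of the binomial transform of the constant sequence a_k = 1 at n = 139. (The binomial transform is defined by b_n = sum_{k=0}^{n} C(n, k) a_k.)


With a_k = 1 for all k, b_n = sum_{k=0}^{n} C(n, k) = 2^n by the binomial theorem.
For n = 139: 2^139 = 696898287454081973172991196020261297061888.

696898287454081973172991196020261297061888


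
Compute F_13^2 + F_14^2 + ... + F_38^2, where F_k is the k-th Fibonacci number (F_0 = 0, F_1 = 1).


There is a standard identity sum_{k=0}^{N} F_k^2 = F_N * F_{N+1} (proved inductively from the telescoping relation F_k^2 = F_k F_{k+1} - F_{k-1} F_k). Then
sum_{k=13}^{38} F_k^2 = F_38 F_39 - F_12 F_13.
Computing: F_38 = 39088169, F_39 = 63245986, F_12 = 144, F_13 = 233.
Sum = 39088169 * 63245986 - 144 * 233 = 2472169789306082.

2472169789306082


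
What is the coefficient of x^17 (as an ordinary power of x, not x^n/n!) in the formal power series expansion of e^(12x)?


The exponential series is e^y = sum_{k>=0} y^k / k!. Substituting y = 12x gives
e^(12x) = sum_{k>=0} 12^k x^k / k!.
So the coefficient of x^n is a^n/n! with a = 12, n = 17:
12^17 / 17! = 2218611106740436992/355687428096000 = 92876046336/14889875

92876046336/14889875


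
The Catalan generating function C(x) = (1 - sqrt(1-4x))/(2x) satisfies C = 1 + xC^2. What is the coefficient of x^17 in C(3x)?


Substituting x -> 3x scales the n-th coefficient by 3^n, so [x^17] C(3x) = 3^17 * C_17.
C_17 = C(2*17, 17)/(18) = 2333606220/18 = 129644790.
So 3^17 * 129644790 = 129140163 * 129644790 = 16742349312700770.

16742349312700770


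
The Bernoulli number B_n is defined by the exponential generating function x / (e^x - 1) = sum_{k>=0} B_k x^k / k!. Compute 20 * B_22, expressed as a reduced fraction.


Bernoulli numbers can also be computed recursively via B_0 = 1 and sum_{j=0}^{m} C(m+1, j) B_j = 0 for m >= 1. Odd-index Bernoulli numbers vanish for k >= 3.
Computing B_22 = 854513/138, so 20 * B_22 = 20 * 854513/138 = 8545130/69.

8545130/69


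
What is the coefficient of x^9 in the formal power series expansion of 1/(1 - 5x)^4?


The general identity 1/(1 - c x)^r = sum_{k>=0} c^k C(k + r - 1, r - 1) x^k follows by substituting y = c x into 1/(1 - y)^r = sum_{k>=0} C(k + r - 1, r - 1) y^k.
For c = 5, r = 4, k = 9:
5^9 * C(12, 3) = 1953125 * 220 = 429687500.

429687500


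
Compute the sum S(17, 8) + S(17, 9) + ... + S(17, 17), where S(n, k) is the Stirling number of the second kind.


By definition, S(n, k) counts partitions of an n-set into exactly k nonempty blocks.
Computing row n = 17 for k = 8..17:
S(17, k): 20415995028, 9528822303, 2758334150, 512060978, 62022324, 4910178, 249900, 7820, 136, 1
Sum = 33282402818.

33282402818


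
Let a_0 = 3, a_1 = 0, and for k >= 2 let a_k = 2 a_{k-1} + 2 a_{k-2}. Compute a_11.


Iterating the recurrence forward:
a_0 = 3
a_1 = 0
a_2 = 2*0 + 2*3 = 6
a_3 = 2*6 + 2*0 = 12
a_4 = 2*12 + 2*6 = 36
a_5 = 2*36 + 2*12 = 96
a_6 = 2*96 + 2*36 = 264
a_7 = 2*264 + 2*96 = 720
a_8 = 2*720 + 2*264 = 1968
a_9 = 2*1968 + 2*720 = 5376
a_10 = 2*5376 + 2*1968 = 14688
a_11 = 2*14688 + 2*5376 = 40128
So a_11 = 40128.

40128


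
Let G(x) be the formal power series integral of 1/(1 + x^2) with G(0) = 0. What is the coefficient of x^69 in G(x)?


1/(1 + x^2) = sum_{j>=0} (-1)^j x^(2j). Integrating termwise with G(0) = 0:
G(x) = sum_{j>=0} (-1)^j x^(2j+1) / (2j+1) = arctan(x).
Only odd powers are nonzero. For x^69 write 69 = 2*34 + 1, giving
(-1)^34 / 69 = 1/69 = 1/69.

1/69


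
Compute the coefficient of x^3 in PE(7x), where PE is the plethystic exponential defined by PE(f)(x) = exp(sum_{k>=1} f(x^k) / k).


With f(x) = 7x, the exponent is sum_{k>=1} 7 x^k / k = 7 * (-ln(1 - x)). Exponentiating:
PE(7x) = exp(-7 ln(1 - x)) = 1/(1 - x)^7.
By the negative binomial expansion, [x^n] 1/(1 - x)^7 = C(n + 6, 6).
For n = 3: C(9, 6) = 84.

84


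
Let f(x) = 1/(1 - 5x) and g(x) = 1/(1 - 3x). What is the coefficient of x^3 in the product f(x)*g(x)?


The coefficient of x^n in f*g is the Cauchy product: sum_{k=0}^{n} a^k * b^(n-k).
With a=5, b=3, n=3:
sum_{k=0}^{3} 5^k * 3^(3-k)
= 272

272


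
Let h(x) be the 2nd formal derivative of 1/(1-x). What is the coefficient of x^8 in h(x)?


Differentiating 2 times: d^2/dx^2 [1/(1-x)] = 2!/(1-x)^3.
The expansion 1/(1-x)^3 = sum_{k>=0} C(k+2, 2) x^k, so the coefficient of x^n in 2!/(1-x)^3 is 2! * C(n+2, 2).
For n = 8: 2 * C(10, 2) = 2 * 45 = 90

90


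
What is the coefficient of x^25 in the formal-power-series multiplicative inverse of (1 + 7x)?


The inverse is 1/(1 + 7x). Apply the geometric identity 1/(1 - y) = sum_{k>=0} y^k with y = -7x:
1/(1 + 7x) = sum_{k>=0} (-7)^k x^k.
So the coefficient of x^25 is (-7)^25 = -1341068619663964900807.

-1341068619663964900807


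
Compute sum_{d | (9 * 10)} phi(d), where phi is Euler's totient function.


First, 9 * 10 = 90. One classical identity is sum_{d | n} phi(d) = n (each k in [1, n] has a unique gcd with n, and among the k's with gcd(k, n) = n/d there are phi(d) of them). So the sum equals 90. We also verify directly:
Divisors of 90: 1, 2, 3, 5, 6, 9, 10, 15, 18, 30, 45, 90.
phi values: 1, 1, 2, 4, 2, 6, 4, 8, 6, 8, 24, 24.
Sum = 90.

90


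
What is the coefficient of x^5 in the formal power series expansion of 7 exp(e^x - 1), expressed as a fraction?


exp(e^x - 1) is the exponential generating function for the Bell numbers Bell_k: exp(e^x - 1) = sum_{k>=0} Bell_k x^k / k!.
So the coefficient of x^5 in 7 exp(e^x - 1) is 7 Bell_5 / 5!.
Computing: Bell_5 = 52 and 5! = 120, giving
7 * 52/120 = 91/30.

91/30


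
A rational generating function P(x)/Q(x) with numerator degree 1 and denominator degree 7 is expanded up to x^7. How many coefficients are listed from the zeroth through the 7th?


Expanding up to x^7 gives the coefficients for x^0, x^1, ..., x^7.
That is 7 + 1 = 8 coefficients in total.

8


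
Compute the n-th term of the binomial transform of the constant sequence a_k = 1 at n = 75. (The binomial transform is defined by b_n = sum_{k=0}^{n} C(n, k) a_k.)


With a_k = 1 for all k, b_n = sum_{k=0}^{n} C(n, k) = 2^n by the binomial theorem.
For n = 75: 2^75 = 37778931862957161709568.

37778931862957161709568


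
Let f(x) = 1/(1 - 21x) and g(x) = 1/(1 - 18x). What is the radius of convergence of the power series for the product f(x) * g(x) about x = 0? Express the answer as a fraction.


The radius of 1/(1 - 21x) is 1/21 (nearest singularity at x = 1/21), and the radius of 1/(1 - 18x) is 1/18.
The product f(x)*g(x) = 1/((1 - 21x)(1 - 18x)) has singularities at both 1/21 and 1/18, so its radius of convergence is the distance to the nearest one:
min(1/21, 1/18) = 1/21.

1/21


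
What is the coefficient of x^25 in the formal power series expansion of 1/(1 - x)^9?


The negative binomial / multiset identity is
1/(1 - x)^r = sum_{k>=0} C(k + r - 1, r - 1) x^k.
Here r = 9 and k = 25, so the coefficient is
C(25 + 8, 8) = C(33, 8)
= 13884156

13884156


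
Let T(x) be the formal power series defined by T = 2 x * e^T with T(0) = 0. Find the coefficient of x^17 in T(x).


Apply the Lagrange inversion formula: if T = 2 x * phi(T) with phi(t) = e^t, then
[x^n] T = 2^n * (1/n) [t^(n-1)] phi(t)^n = 2^n * (1/n) [t^(n-1)] e^(n t) = 2^n * (1/n) * n^(n-1) / (n-1)! = 2^n * n^(n-1) / n!.
When c = 1 this is the Cayley count of rooted labeled trees on n vertices, divided by n!.
For n = 17: 2^17 * 17^16 / 17! = 131072 * 48661191875666868481/355687428096000 = 11449692206039263172/638512875.

11449692206039263172/638512875


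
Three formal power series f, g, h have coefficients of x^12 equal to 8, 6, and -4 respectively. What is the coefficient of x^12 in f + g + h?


Series addition is componentwise:
8 + 6 + -4
= 10

10


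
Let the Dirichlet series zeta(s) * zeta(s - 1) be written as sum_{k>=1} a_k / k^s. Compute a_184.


Convolution gives a_k = sum_{d | k} d * 1 = sum_{d | k} d = sigma(k), the sum of positive divisors of k.
For k = 184, the divisors are 1, 2, 4, 8, 23, 46, 92, 184, so
sigma(184) = 1 + 2 + 4 + 8 + 23 + 46 + 92 + 184 = 360.

360


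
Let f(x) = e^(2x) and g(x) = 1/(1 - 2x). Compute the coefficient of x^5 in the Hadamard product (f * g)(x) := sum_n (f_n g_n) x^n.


Expanding: f_k = 2^k/k! (from e^(2x)) and g_k = 2^k (from 1/(1 - 2x)). So the Hadamard coefficient (f * g)_k = 2^k 2^k / k! = (4)^k / k!.
For k = 5: 4^5/5! = 1024/120 = 128/15.

128/15


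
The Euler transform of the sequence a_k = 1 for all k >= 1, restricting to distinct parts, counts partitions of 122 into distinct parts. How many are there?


Partitions of 122 into distinct parts can be computed via generating function.
Product (1+x)(1+x^2)(1+x^3)...
The coefficient of x^122 = 2556284

2556284


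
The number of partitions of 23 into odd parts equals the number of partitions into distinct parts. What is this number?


Computing partitions of 23 into odd parts (1, 3, 5, ...):
Using the generating function prod_{k>=0} 1/(1-x^(2k+1)),
the count is 104

104


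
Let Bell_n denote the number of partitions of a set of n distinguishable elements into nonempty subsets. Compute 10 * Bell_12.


Bell_12 can be computed from the Bell triangle or from Dobinski's identity Bell_n = (1/e) * sum_{k>=0} k^n / k!.
Computing Bell_12 = 4213597.
Then 10 * 4213597 = 42135970.

42135970


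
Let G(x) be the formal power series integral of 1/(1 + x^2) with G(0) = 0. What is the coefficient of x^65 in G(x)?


1/(1 + x^2) = sum_{j>=0} (-1)^j x^(2j). Integrating termwise with G(0) = 0:
G(x) = sum_{j>=0} (-1)^j x^(2j+1) / (2j+1) = arctan(x).
Only odd powers are nonzero. For x^65 write 65 = 2*32 + 1, giving
(-1)^32 / 65 = 1/65 = 1/65.

1/65


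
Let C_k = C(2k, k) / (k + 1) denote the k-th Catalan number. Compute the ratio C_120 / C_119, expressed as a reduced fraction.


Using C_k = (2k)! / (k! (k+1)!), the ratio C_{k+1}/C_k simplifies to
C_{k+1}/C_k = [(2k+2)! / ((k+1)! (k+2)!)] * [k! (k+1)! / (2k)!]
 = (2k+2)(2k+1) / ((k+1)(k+2)) = 2(2k+1) / (k+2).
For k = 119: 2(2*119 + 1) / (119 + 2) = 478/121 = 478/121.

478/121


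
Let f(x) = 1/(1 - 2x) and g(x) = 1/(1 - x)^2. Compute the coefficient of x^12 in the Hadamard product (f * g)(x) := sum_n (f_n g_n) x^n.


f has coefficients f_k = 2^k. For g = 1/(1 - x)^2 the coefficient is g_k = C(k + 1, 1) = k + 1. The Hadamard coefficient is (f * g)_k = 2^k * (k + 1).
For k = 12: 2^12 * 13 = 4096 * 13 = 53248.

53248


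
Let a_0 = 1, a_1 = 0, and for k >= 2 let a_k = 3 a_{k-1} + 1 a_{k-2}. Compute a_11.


Iterating the recurrence forward:
a_0 = 1
a_1 = 0
a_2 = 3*0 + 1*1 = 1
a_3 = 3*1 + 1*0 = 3
a_4 = 3*3 + 1*1 = 10
a_5 = 3*10 + 1*3 = 33
a_6 = 3*33 + 1*10 = 109
a_7 = 3*109 + 1*33 = 360
a_8 = 3*360 + 1*109 = 1189
a_9 = 3*1189 + 1*360 = 3927
a_10 = 3*3927 + 1*1189 = 12970
a_11 = 3*12970 + 1*3927 = 42837
So a_11 = 42837.

42837


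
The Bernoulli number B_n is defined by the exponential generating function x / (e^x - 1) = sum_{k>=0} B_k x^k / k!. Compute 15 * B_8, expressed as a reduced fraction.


Bernoulli numbers can also be computed recursively via B_0 = 1 and sum_{j=0}^{m} C(m+1, j) B_j = 0 for m >= 1. Odd-index Bernoulli numbers vanish for k >= 3.
Computing B_8 = -1/30, so 15 * B_8 = 15 * -1/30 = -1/2.

-1/2


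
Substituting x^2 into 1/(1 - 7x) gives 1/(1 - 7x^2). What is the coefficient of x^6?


The coefficient of x^(2m) in 1/(1 - 7x^2) is 7^m.
With n = 6 = 2*3, the coefficient is 7^3 = 343.

343


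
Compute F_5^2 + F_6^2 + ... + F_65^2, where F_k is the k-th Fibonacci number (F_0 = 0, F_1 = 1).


There is a standard identity sum_{k=0}^{N} F_k^2 = F_N * F_{N+1} (proved inductively from the telescoping relation F_k^2 = F_k F_{k+1} - F_{k-1} F_k). Then
sum_{k=5}^{65} F_k^2 = F_65 F_66 - F_4 F_5.
Computing: F_65 = 17167680177565, F_66 = 27777890035288, F_4 = 3, F_5 = 5.
Sum = 17167680177565 * 27777890035288 - 3 * 5 = 476881932133394135955913705.

476881932133394135955913705


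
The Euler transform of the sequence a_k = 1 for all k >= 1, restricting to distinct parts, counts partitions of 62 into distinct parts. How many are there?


Partitions of 62 into distinct parts can be computed via generating function.
Product (1+x)(1+x^2)(1+x^3)...
The coefficient of x^62 = 13394

13394


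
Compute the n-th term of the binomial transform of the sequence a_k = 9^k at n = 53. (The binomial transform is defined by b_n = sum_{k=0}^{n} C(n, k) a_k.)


With a_k = 9^k, b_n = sum_{k=0}^{n} C(n, k) 9^k = (1 + 9)^n by the binomial theorem.
For n = 53: (1 + 9)^53 = 10^53 = 100000000000000000000000000000000000000000000000000000.

100000000000000000000000000000000000000000000000000000


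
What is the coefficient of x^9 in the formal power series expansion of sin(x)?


The Maclaurin series is sin(t) = sum_{k>=0} (-1)^k t^(2k+1) / (2k+1)!, so substituting t = x, only odd powers of x are nonzero, with coefficient of x^(2k+1) equal to (-1)^k / (2k+1)!.
Write 9 = 2*4 + 1, giving the coefficient (-1)^4 / 9! = 1/362880 = 1/362880.

1/362880


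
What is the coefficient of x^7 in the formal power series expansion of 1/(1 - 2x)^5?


The general identity 1/(1 - c x)^r = sum_{k>=0} c^k C(k + r - 1, r - 1) x^k follows by substituting y = c x into 1/(1 - y)^r = sum_{k>=0} C(k + r - 1, r - 1) y^k.
For c = 2, r = 5, k = 7:
2^7 * C(11, 4) = 128 * 330 = 42240.

42240


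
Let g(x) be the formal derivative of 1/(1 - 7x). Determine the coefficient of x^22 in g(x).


Differentiate termwise: d/dx sum_{k>=0} 7^k x^k = sum_{k>=1} k 7^k x^(k-1) = sum_{j>=0} (j+1) 7^(j+1) x^j.
Equivalently, d/dx [1/(1 - 7x)] = 7/(1 - 7x)^2.
For j = 22: 23 * 7^23 = 23 * 27368747340080916343 = 629481188821861075889.

629481188821861075889


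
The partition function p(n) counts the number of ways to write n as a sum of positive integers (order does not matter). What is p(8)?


Using the generating function prod_{k>=1} 1/(1-x^k), we compute p(8).
By dynamic programming over parts 1 through 8:
p(8) = 22

22


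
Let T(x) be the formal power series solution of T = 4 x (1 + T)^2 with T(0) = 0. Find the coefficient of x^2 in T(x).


Apply the Lagrange inversion formula: if T = 4 x * phi(T) with phi(t) = (1 + t)^2, then [x^n] T = 4^n * (1/n) [t^(n-1)] phi(t)^n = 4^n * (1/n) [t^(n-1)] (1 + t)^(2n) = 4^n * (1/n) C(2n, n-1).
Using the identity C(2n, n-1) = C(2n, n) * n / (n+1), the unscaled factor equals C(2n, n) / (n+1) = C_n, the n-th Catalan number.
For n = 2: C_2 = C(4, 2) / 3 = 6/3 = 2.
With the 4^2 = 16 factor, the coefficient is 16 * 2 = 32.

32


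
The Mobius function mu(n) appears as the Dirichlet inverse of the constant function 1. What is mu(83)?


83 = 83 (all distinct primes).
mu(83) = (-1)^1 = -1

-1


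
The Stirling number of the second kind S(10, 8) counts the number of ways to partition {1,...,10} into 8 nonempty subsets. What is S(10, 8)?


Using the explicit formula S(n,k) = (1/k!) sum_{j=0}^{k} (-1)^(k-j) C(k,j) j^n:
S(10, 8) = 750
Equivalently, S(n,k) is n! times the coefficient of x^n in the EGF (e^x - 1)^k / k!.

750


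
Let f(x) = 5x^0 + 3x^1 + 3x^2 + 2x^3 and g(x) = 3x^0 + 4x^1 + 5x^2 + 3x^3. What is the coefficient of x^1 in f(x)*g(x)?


Cauchy product at x^1:
5*4 + 3*3
= 29

29


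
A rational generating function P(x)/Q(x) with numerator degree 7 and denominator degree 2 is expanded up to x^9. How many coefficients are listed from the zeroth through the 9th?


Expanding up to x^9 gives the coefficients for x^0, x^1, ..., x^9.
That is 9 + 1 = 10 coefficients in total.

10


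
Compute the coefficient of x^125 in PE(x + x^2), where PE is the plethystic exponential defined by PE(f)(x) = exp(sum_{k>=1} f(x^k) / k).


With f(x) = x + x^2, the exponent is sum_{k>=1} (x^k + x^(2k)) / k = -ln(1 - x) - ln(1 - x^2). Exponentiating:
PE(x + x^2) = 1 / ((1 - x)(1 - x^2)).
This is the generating function for partitions of n into parts of size 1 or 2. The number of 2's can be any j in 0..62, and the rest are 1's, so
[x^125] = floor(125/2) + 1 = 63.

63


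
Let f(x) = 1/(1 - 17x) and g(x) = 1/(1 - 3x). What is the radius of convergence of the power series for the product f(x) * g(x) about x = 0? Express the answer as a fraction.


The radius of 1/(1 - 17x) is 1/17 (nearest singularity at x = 1/17), and the radius of 1/(1 - 3x) is 1/3.
The product f(x)*g(x) = 1/((1 - 17x)(1 - 3x)) has singularities at both 1/17 and 1/3, so its radius of convergence is the distance to the nearest one:
min(1/17, 1/3) = 1/17.

1/17


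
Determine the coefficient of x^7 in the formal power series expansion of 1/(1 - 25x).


The geometric series identity gives 1/(1 - c x) = sum_{k>=0} c^k x^k, so the coefficient of x^k is c^k.
Here c = 25 and k = 7.
Computing: 25^7 = 6103515625

6103515625


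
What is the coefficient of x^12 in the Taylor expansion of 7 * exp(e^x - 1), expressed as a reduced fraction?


exp(e^x - 1) = sum_{k>=0} Bell_k x^k / k!, where Bell_k is the k-th Bell number.
So the coefficient of x^12 is 7 * Bell_12 / 12!.
Computing: Bell_12 = 4213597 and 12! = 479001600, giving
7 * 4213597/479001600 = 4213597/68428800.

4213597/68428800


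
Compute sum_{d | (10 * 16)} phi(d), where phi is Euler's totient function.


First, 10 * 16 = 160. One classical identity is sum_{d | n} phi(d) = n (each k in [1, n] has a unique gcd with n, and among the k's with gcd(k, n) = n/d there are phi(d) of them). So the sum equals 160. We also verify directly:
Divisors of 160: 1, 2, 4, 5, 8, 10, 16, 20, 32, 40, 80, 160.
phi values: 1, 1, 2, 4, 4, 4, 8, 8, 16, 16, 32, 64.
Sum = 160.

160


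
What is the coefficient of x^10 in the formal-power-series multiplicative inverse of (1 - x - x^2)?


Let the inverse be f(x) = sum_{k>=0} a_k x^k. From f(x) * (1 - x - x^2) = 1 and matching coefficients:
 x^0: a_0 = 1.
 x^1: a_1 - a_0 = 0, so a_1 = 1.
 x^k (k >= 2): a_k - a_{k-1} - a_{k-2} = 0, i.e. a_k = a_{k-1} + a_{k-2}.
This is the Fibonacci-type recurrence shifted so that a_0 = a_1 = 1.
Iterating: a_0=1, a_1=1, a_2=2, a_3=3, a_4=5, a_5=8, a_6=13, a_7=21, a_8=34, a_9=55, ...
a_10 = 89.

89


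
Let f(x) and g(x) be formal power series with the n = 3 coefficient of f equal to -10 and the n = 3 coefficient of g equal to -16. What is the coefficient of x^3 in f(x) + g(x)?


Addition of formal power series is termwise.
The coefficient of x^3 in f + g = -10 + -16
= -26

-26


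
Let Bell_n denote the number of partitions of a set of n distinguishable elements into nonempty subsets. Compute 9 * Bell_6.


Bell_6 can be computed from the Bell triangle or from Dobinski's identity Bell_n = (1/e) * sum_{k>=0} k^n / k!.
Computing Bell_6 = 203.
Then 9 * 203 = 1827.

1827


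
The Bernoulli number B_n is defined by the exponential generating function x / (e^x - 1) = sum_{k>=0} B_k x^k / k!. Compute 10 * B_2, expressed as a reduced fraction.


Bernoulli numbers can also be computed recursively via B_0 = 1 and sum_{j=0}^{m} C(m+1, j) B_j = 0 for m >= 1. Odd-index Bernoulli numbers vanish for k >= 3.
Computing B_2 = 1/6, so 10 * B_2 = 10 * 1/6 = 5/3.

5/3


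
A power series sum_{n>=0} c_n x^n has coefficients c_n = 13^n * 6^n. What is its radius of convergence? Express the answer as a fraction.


By the root test (Cauchy-Hadamard), the radius is R = 1 / limsup_n |c_n|^(1/n).
Here |c_n|^(1/n) = (13^n * 6^n)^(1/n) = 13 * 6 = 78 for all n.
So R = 1/78 = 1/78.

1/78


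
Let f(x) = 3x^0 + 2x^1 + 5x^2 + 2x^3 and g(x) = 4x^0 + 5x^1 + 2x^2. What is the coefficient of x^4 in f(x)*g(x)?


Cauchy product at x^4:
5*2 + 2*5
= 20

20


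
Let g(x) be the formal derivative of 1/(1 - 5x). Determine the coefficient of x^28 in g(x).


Differentiate termwise: d/dx sum_{k>=0} 5^k x^k = sum_{k>=1} k 5^k x^(k-1) = sum_{j>=0} (j+1) 5^(j+1) x^j.
Equivalently, d/dx [1/(1 - 5x)] = 5/(1 - 5x)^2.
For j = 28: 29 * 5^29 = 29 * 186264514923095703125 = 5401670932769775390625.

5401670932769775390625


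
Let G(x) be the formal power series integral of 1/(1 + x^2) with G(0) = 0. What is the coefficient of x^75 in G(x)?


1/(1 + x^2) = sum_{j>=0} (-1)^j x^(2j). Integrating termwise with G(0) = 0:
G(x) = sum_{j>=0} (-1)^j x^(2j+1) / (2j+1) = arctan(x).
Only odd powers are nonzero. For x^75 write 75 = 2*37 + 1, giving
(-1)^37 / 75 = -1/75 = -1/75.

-1/75


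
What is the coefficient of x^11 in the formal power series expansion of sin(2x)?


The Maclaurin series is sin(t) = sum_{k>=0} (-1)^k t^(2k+1) / (2k+1)!, so substituting t = 2x, only odd powers of x are nonzero, with coefficient of x^(2k+1) equal to (-1)^k 2^(2k+1) / (2k+1)!.
Write 11 = 2*5 + 1, giving the coefficient (-1)^5 * 2^11 / 11! = -2048/39916800 = -8/155925.

-8/155925


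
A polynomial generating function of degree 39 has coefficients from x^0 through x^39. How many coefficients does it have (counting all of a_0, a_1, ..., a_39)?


A polynomial of degree 39 takes the form a_0 + a_1 x + ... + a_39 x^39.
The number of coefficients is 39 + 1 = 40.

40


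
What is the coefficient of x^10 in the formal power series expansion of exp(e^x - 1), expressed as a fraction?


exp(e^x - 1) is the exponential generating function for the Bell numbers Bell_k: exp(e^x - 1) = sum_{k>=0} Bell_k x^k / k!.
So the coefficient of x^10 in exp(e^x - 1) is Bell_10 / 10!.
Computing: Bell_10 = 115975 and 10! = 3628800, giving
115975/3628800 = 4639/145152.

4639/145152


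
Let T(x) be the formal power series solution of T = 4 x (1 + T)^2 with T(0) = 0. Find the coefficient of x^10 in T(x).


Apply the Lagrange inversion formula: if T = 4 x * phi(T) with phi(t) = (1 + t)^2, then [x^n] T = 4^n * (1/n) [t^(n-1)] phi(t)^n = 4^n * (1/n) [t^(n-1)] (1 + t)^(2n) = 4^n * (1/n) C(2n, n-1).
Using the identity C(2n, n-1) = C(2n, n) * n / (n+1), the unscaled factor equals C(2n, n) / (n+1) = C_n, the n-th Catalan number.
For n = 10: C_10 = C(20, 10) / 11 = 184756/11 = 16796.
With the 4^10 = 1048576 factor, the coefficient is 1048576 * 16796 = 17611882496.

17611882496


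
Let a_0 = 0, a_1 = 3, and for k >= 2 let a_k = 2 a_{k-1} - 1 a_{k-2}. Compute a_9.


Iterating the recurrence forward:
a_0 = 0
a_1 = 3
a_2 = 2*3 - 1*0 = 6
a_3 = 2*6 - 1*3 = 9
a_4 = 2*9 - 1*6 = 12
a_5 = 2*12 - 1*9 = 15
a_6 = 2*15 - 1*12 = 18
a_7 = 2*18 - 1*15 = 21
a_8 = 2*21 - 1*18 = 24
a_9 = 2*24 - 1*21 = 27
So a_9 = 27.

27


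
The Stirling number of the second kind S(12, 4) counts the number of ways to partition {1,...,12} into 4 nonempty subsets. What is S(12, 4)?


Using the explicit formula S(n,k) = (1/k!) sum_{j=0}^{k} (-1)^(k-j) C(k,j) j^n:
S(12, 4) = 611501
Equivalently, S(n,k) is n! times the coefficient of x^n in the EGF (e^x - 1)^k / k!.

611501


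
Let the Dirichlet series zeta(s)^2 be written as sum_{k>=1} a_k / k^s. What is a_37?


The Dirichlet convolution of the constant function 1 with itself gives (1 * 1)(k) = sum_{d | k} 1 = d(k), the number of positive divisors of k.
Since zeta(s) = sum_{k>=1} 1/k^s, we have zeta(s)^2 = sum_{k>=1} d(k)/k^s, so a_k = d(k).
For k = 37: the divisors are 1, 37.
Count = 2.

2


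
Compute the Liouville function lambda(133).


The Liouville function is lambda(k) = (-1)^Omega(k), where Omega(k) counts the prime factors of k with multiplicity.
Factoring: 133 = 7 * 19, so Omega(133) = 2.
lambda(133) = (-1)^2 = 1.

1


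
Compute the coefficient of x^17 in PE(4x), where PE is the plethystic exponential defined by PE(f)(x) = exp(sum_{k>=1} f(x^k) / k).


With f(x) = 4x, the exponent is sum_{k>=1} 4 x^k / k = 4 * (-ln(1 - x)). Exponentiating:
PE(4x) = exp(-4 ln(1 - x)) = 1/(1 - x)^4.
By the negative binomial expansion, [x^n] 1/(1 - x)^4 = C(n + 3, 3).
For n = 17: C(20, 3) = 1140.

1140


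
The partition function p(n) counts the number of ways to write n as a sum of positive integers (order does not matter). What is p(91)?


Using the generating function prod_{k>=1} 1/(1-x^k), we compute p(91).
By dynamic programming over parts 1 through 91:
p(91) = 64112359

64112359


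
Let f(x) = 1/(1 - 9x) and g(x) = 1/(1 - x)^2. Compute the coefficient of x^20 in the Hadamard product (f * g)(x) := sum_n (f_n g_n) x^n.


f has coefficients f_k = 9^k. For g = 1/(1 - x)^2 the coefficient is g_k = C(k + 1, 1) = k + 1. The Hadamard coefficient is (f * g)_k = 9^k * (k + 1).
For k = 20: 9^20 * 21 = 12157665459056928801 * 21 = 255310974640195504821.

255310974640195504821


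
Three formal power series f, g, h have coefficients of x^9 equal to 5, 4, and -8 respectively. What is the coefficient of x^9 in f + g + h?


Series addition is componentwise:
5 + 4 + -8
= 1

1


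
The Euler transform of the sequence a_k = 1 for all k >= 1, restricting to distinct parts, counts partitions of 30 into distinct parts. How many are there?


Partitions of 30 into distinct parts can be computed via generating function.
Product (1+x)(1+x^2)(1+x^3)...
The coefficient of x^30 = 296

296


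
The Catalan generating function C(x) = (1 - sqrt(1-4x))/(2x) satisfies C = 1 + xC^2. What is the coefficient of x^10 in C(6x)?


Substituting x -> 6x scales the n-th coefficient by 6^n, so [x^10] C(6x) = 6^10 * C_10.
C_10 = C(2*10, 10)/(11) = 184756/11 = 16796.
So 6^10 * 16796 = 60466176 * 16796 = 1015589892096.

1015589892096


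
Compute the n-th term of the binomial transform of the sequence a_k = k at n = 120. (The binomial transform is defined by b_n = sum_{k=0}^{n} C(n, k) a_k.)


With a_k = k, b_n = sum_{k=0}^{n} C(n, k) k. Using k * C(n, k) = n * C(n-1, k-1) gives b_n = n * sum_{k>=1} C(n-1, k-1) = n * 2^(n-1).
For n = 120: 120 * 2^119 = 120 * 664613997892457936451903530140172288 = 79753679747094952374228423616820674560.

79753679747094952374228423616820674560


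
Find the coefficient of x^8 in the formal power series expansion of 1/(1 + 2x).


Write 1/(1 + c x) = 1/(1 - (-c) x) and apply the geometric-series identity
1/(1 - y) = sum_{k>=0} y^k to get 1/(1 + c x) = sum_{k>=0} (-c)^k x^k.
So the coefficient of x^k is (-c)^k = (-1)^k * c^k.
Here c = 2 and k = 8:
(-2)^8 = 1 * 256 = 256

256


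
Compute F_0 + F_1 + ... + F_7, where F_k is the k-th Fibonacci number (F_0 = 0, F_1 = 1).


Use the identity sum_{k=0}^{N} F_k = F_{N+2} - 1 (which follows from F_{k+2} - F_{k+1} = F_k). Then
sum_{k=0}^{7} F_k = (F_{9} - 1) - (F_{1} - 1) = F_{9} - F_{1}.
Computing: F_{9} = 34, F_{1} = 1, so
Sum = 34 - 1 = 33.

33


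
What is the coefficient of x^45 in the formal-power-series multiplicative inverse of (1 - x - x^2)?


Let the inverse be f(x) = sum_{k>=0} a_k x^k. From f(x) * (1 - x - x^2) = 1 and matching coefficients:
 x^0: a_0 = 1.
 x^1: a_1 - a_0 = 0, so a_1 = 1.
 x^k (k >= 2): a_k - a_{k-1} - a_{k-2} = 0, i.e. a_k = a_{k-1} + a_{k-2}.
This is the Fibonacci-type recurrence shifted so that a_0 = a_1 = 1.
Iterating: a_0=1, a_1=1, a_2=2, a_3=3, a_4=5, a_5=8, a_6=13, a_7=21, a_8=34, a_9=55, ...
a_45 = 1836311903.

1836311903


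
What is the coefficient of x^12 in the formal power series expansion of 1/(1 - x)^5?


The expansion 1/(1 - x)^r = sum_{k>=0} C(k + r - 1, r - 1) x^k follows from the multiset / negative-binomial theorem (or from repeated differentiation of the geometric series).
For r = 5 and k = 12:
C(16, 4) = 20922789888000 / (24 * 479001600) = 1820.

1820


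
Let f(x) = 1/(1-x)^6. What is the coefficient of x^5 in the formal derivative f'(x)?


Differentiate: d/dx [ 1/(1-x)^r ] = r / (1-x)^(r+1).
Here r = 6, so f'(x) = 6 / (1-x)^7.
The expansion of 1/(1-x)^(r+1) has coefficient of x^n equal to C(n+r, r).
So the coefficient of x^5 in f'(x) is
6 * C(11, 6) = 6 * 462 = 2772

2772


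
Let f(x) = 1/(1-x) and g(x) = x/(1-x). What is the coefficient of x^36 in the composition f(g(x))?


First simplify the composition: f(g(x)) = 1/(1 - x/(1-x)) = (1-x)/((1-x) - x) = (1-x)/(1-2x).
Now extract the coefficient. Write (1-x)/(1-2x) = 1/(1-2x) - x/(1-2x).
The coefficient of x^n in 1/(1-2x) is 2^n, and in x/(1-2x) is 2^(n-1) (for n >= 1).
So the coefficient of x^36 is 2^36 - 2^35 = 68719476736 - 34359738368 = 34359738368.

34359738368


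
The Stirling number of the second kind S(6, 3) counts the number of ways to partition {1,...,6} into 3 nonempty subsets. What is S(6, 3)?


Using the explicit formula S(n,k) = (1/k!) sum_{j=0}^{k} (-1)^(k-j) C(k,j) j^n:
S(6, 3) = 90
Equivalently, S(n,k) is n! times the coefficient of x^n in the EGF (e^x - 1)^k / k!.

90


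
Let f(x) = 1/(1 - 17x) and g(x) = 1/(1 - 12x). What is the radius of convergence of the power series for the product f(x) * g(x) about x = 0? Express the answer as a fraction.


The radius of 1/(1 - 17x) is 1/17 (nearest singularity at x = 1/17), and the radius of 1/(1 - 12x) is 1/12.
The product f(x)*g(x) = 1/((1 - 17x)(1 - 12x)) has singularities at both 1/17 and 1/12, so its radius of convergence is the distance to the nearest one:
min(1/17, 1/12) = 1/17.

1/17


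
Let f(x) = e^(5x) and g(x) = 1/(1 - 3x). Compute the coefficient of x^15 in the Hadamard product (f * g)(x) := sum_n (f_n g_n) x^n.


Expanding: f_k = 5^k/k! (from e^(5x)) and g_k = 3^k (from 1/(1 - 3x)). So the Hadamard coefficient (f * g)_k = 5^k 3^k / k! = (15)^k / k!.
For k = 15: 15^15/15! = 437893890380859375/1307674368000 = 4805419921875/14350336.

4805419921875/14350336


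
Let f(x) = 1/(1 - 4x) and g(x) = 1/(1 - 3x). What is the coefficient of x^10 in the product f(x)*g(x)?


The coefficient of x^n in f*g is the Cauchy product: sum_{k=0}^{n} a^k * b^(n-k).
With a=4, b=3, n=10:
sum_{k=0}^{10} 4^k * 3^(10-k)
= 4017157

4017157


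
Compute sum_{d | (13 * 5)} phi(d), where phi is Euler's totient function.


First, 13 * 5 = 65. One classical identity is sum_{d | n} phi(d) = n (each k in [1, n] has a unique gcd with n, and among the k's with gcd(k, n) = n/d there are phi(d) of them). So the sum equals 65. We also verify directly:
Divisors of 65: 1, 5, 13, 65.
phi values: 1, 4, 12, 48.
Sum = 65.

65


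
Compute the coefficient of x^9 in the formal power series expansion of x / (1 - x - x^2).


Let f(x) = sum_{k>=0} a_k x^k. Multiplying f(x) * (1 - x - x^2) = x and matching coefficients gives a_0 = 0, a_1 = 1, and a_k = a_{k-1} + a_{k-2} for k >= 2. These are the Fibonacci numbers F_k.
Iterating from F_0 = 0, F_1 = 1:
F_0=0, F_1=1, F_2=1, F_3=2, F_4=3, F_5=5, F_6=8, F_7=13, F_8=21, F_9=34
F_9 = 34.

34


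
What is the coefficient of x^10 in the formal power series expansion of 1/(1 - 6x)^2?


The general identity 1/(1 - c x)^r = sum_{k>=0} c^k C(k + r - 1, r - 1) x^k follows by substituting y = c x into 1/(1 - y)^r = sum_{k>=0} C(k + r - 1, r - 1) y^k.
For c = 6, r = 2, k = 10:
6^10 * C(11, 1) = 60466176 * 11 = 665127936.

665127936


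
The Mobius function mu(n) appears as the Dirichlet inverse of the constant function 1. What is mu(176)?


176 has a squared prime factor, so mu(176) = 0.
Factorization reveals a repeated prime.

0


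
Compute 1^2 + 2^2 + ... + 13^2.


This power sum has a closed form given by Faulhaber's formula
sum_{k=1}^{m} k^p = (1 / (p + 1)) * sum_{j=0}^{p} C(p + 1, j) B_j m^(p + 1 - j),
but for small m direct computation is fastest:
1 + 4 + 9 + 16 + 25 + 36 + 49 + 64 + 81 + 100 + 121 + 144 + 169 = 819.

819


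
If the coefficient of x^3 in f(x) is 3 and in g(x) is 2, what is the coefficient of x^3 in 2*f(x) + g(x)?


Scalar multiplication scales coefficients: 2 * 3 = 6.
Then add the g coefficient: 6 + 2
= 8

8


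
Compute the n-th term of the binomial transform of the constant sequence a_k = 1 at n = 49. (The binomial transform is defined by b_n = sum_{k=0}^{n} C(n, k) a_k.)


With a_k = 1 for all k, b_n = sum_{k=0}^{n} C(n, k) = 2^n by the binomial theorem.
For n = 49: 2^49 = 562949953421312.

562949953421312


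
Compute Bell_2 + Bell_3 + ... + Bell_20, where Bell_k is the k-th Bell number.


Recall Bell_k counts set partitions of a k-set (with Bell_0 = 1 by convention).
Bell_2 through Bell_20: 2, 5, 15, 52, 203, 877, 4140, 21147, 115975, 678570, 4213597, 27644437, 190899322, 1382958545, 10480142147, 82864869804, 682076806159, 5832742205057, 51724158235372
Sum = 2 + 5 + 15 + 52 + 203 + 877 + 4140 + 21147 + 115975 + 678570 + 4213597 + 27644437 + 190899322 + 1382958545 + 10480142147 + 82864869804 + 682076806159 + 5832742205057 + 51724158235372 = 58333928795426.

58333928795426


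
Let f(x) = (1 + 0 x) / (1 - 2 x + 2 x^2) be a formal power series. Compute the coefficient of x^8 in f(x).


Write f(x) = sum_{k>=0} a_k x^k. Multiplying both sides by 1 - 2 x + 2 x^2 gives
(1 - 2 x + 2 x^2) sum_{k>=0} a_k x^k = 1 + 0 x.
Matching coefficients:
 x^0: a_0 = 1
 x^1: a_1 - 2 a_0 = 0  =>  a_1 = 2*1 + 0 = 2
 x^k (k >= 2): a_k = 2 a_{k-1} - 2 a_{k-2}.
Iterating: a_2 = 2, a_3 = 0, a_4 = -4, a_5 = -8, a_6 = -8, a_7 = 0, a_8 = 16.
So the coefficient of x^8 is 16.

16


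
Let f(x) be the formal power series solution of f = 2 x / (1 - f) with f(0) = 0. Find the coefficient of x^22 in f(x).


Apply Lagrange inversion: f = 2 x * phi(f) with phi(t) = 1/(1 - t), so
[x^n] f = 2^n * (1/n) [t^(n-1)] phi(t)^n = 2^n * (1/n) [t^(n-1)] (1 - t)^(-n) = 2^n * (1/n) C(2n - 2, n - 1) = 2^n * C_{n-1}.
For n = 22: C_21 = C(42, 21) / 22 = 538257874440/22 = 24466267020.
With the 2^22 = 4194304 factor, the coefficient is 4194304 * 24466267020 = 102618961627054080.

102618961627054080


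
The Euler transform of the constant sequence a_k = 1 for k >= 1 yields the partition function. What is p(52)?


The Euler transform converts the sequence a_k = 1 into the number of integer partitions.
Using the recurrence or dynamic programming:
p(52) = 281589

281589


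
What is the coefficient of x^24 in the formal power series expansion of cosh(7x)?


The Maclaurin series is cosh(t) = sum_{m>=0} t^(2m) / (2m)!, so substituting t = 7x, only even powers of x are nonzero, with coefficient of x^(2m) equal to 7^(2m) / (2m)!.
For x^24 the coefficient is 7^24/24! = 191581231380566414401/620448401733239439360000 = 558545864083284007/1808887468610027520000.

558545864083284007/1808887468610027520000


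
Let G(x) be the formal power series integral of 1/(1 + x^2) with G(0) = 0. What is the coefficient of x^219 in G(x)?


1/(1 + x^2) = sum_{j>=0} (-1)^j x^(2j). Integrating termwise with G(0) = 0:
G(x) = sum_{j>=0} (-1)^j x^(2j+1) / (2j+1) = arctan(x).
Only odd powers are nonzero. For x^219 write 219 = 2*109 + 1, giving
(-1)^109 / 219 = -1/219 = -1/219.

-1/219


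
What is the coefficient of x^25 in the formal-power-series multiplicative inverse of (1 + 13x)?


The inverse is 1/(1 + 13x). Apply the geometric identity 1/(1 - y) = sum_{k>=0} y^k with y = -13x:
1/(1 + 13x) = sum_{k>=0} (-13)^k x^k.
So the coefficient of x^25 is (-13)^25 = -7056410014866816666030739693.

-7056410014866816666030739693


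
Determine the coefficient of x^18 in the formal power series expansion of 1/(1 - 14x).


The geometric series identity gives 1/(1 - c x) = sum_{k>=0} c^k x^k, so the coefficient of x^k is c^k.
Here c = 14 and k = 18.
Computing: 14^18 = 426878854210636742656

426878854210636742656


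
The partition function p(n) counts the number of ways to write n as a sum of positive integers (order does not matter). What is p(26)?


Using the generating function prod_{k>=1} 1/(1-x^k), we compute p(26).
By dynamic programming over parts 1 through 26:
p(26) = 2436

2436


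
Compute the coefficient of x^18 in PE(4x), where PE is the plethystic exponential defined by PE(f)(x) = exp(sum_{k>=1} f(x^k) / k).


With f(x) = 4x, the exponent is sum_{k>=1} 4 x^k / k = 4 * (-ln(1 - x)). Exponentiating:
PE(4x) = exp(-4 ln(1 - x)) = 1/(1 - x)^4.
By the negative binomial expansion, [x^n] 1/(1 - x)^4 = C(n + 3, 3).
For n = 18: C(21, 3) = 1330.

1330


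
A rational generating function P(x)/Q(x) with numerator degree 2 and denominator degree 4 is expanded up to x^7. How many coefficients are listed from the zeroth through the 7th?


Expanding up to x^7 gives the coefficients for x^0, x^1, ..., x^7.
That is 7 + 1 = 8 coefficients in total.

8


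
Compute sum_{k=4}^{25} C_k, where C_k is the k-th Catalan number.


C_4 through C_25: 14, 42, 132, 429, 1430, 4862, 16796, 58786, 208012, 742900, 2674440, 9694845, 35357670, 129644790, 477638700, 1767263190, 6564120420, 24466267020, 91482563640, 343059613650, 1289904147324, 4861946401452
Sum = 14 + 42 + 132 + 429 + 1430 + 4862 + 16796 + 58786 + 208012 + 742900 + 2674440 + 9694845 + 35357670 + 129644790 + 477638700 + 1767263190 + 6564120420 + 24466267020 + 91482563640 + 343059613650 + 1289904147324 + 4861946401452
= 6619846420544

6619846420544


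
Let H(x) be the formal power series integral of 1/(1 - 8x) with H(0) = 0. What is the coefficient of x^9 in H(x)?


1/(1 - 8x) = sum_{k>=0} 8^k x^k. Integrating termwise with H(0) = 0:
H(x) = sum_{k>=0} 8^k x^(k+1) / (k+1) = sum_{m>=1} 8^(m-1) x^m / m.
For m = 9: 8^8/9 = 16777216/9 = 16777216/9.

16777216/9


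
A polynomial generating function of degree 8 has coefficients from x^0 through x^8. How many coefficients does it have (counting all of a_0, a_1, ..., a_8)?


A polynomial of degree 8 takes the form a_0 + a_1 x + ... + a_8 x^8.
The number of coefficients is 8 + 1 = 9.

9


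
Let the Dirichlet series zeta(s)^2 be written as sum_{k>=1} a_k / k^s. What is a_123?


The Dirichlet convolution of the constant function 1 with itself gives (1 * 1)(k) = sum_{d | k} 1 = d(k), the number of positive divisors of k.
Since zeta(s) = sum_{k>=1} 1/k^s, we have zeta(s)^2 = sum_{k>=1} d(k)/k^s, so a_k = d(k).
For k = 123: the divisors are 1, 3, 41, 123.
Count = 4.

4


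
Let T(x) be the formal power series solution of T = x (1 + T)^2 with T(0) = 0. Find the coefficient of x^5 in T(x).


Apply the Lagrange inversion formula: if T = x * phi(T) with phi(t) = (1 + t)^2, then [x^n] T = (1/n) [t^(n-1)] phi(t)^n = (1/n) [t^(n-1)] (1 + t)^(2n) = (1/n) C(2n, n-1).
Using the identity C(2n, n-1) = C(2n, n) * n / (n+1), the unscaled factor equals C(2n, n) / (n+1) = C_n, the n-th Catalan number.
For n = 5: C_5 = C(10, 5) / 6 = 252/6 = 42 = 42.

42


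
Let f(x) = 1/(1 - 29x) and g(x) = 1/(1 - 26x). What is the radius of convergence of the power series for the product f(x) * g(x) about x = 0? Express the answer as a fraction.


The radius of 1/(1 - 29x) is 1/29 (nearest singularity at x = 1/29), and the radius of 1/(1 - 26x) is 1/26.
The product f(x)*g(x) = 1/((1 - 29x)(1 - 26x)) has singularities at both 1/29 and 1/26, so its radius of convergence is the distance to the nearest one:
min(1/29, 1/26) = 1/29.

1/29


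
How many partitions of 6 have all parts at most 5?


Using the generating function (1-x)^(-1)(1-x^2)^(-1)...(1-x^5)^(-1),
the coefficient of x^6 counts these restricted partitions.
Result = 10

10


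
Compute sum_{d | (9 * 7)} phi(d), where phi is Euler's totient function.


First, 9 * 7 = 63. One classical identity is sum_{d | n} phi(d) = n (each k in [1, n] has a unique gcd with n, and among the k's with gcd(k, n) = n/d there are phi(d) of them). So the sum equals 63. We also verify directly:
Divisors of 63: 1, 3, 7, 9, 21, 63.
phi values: 1, 2, 6, 6, 12, 36.
Sum = 63.

63


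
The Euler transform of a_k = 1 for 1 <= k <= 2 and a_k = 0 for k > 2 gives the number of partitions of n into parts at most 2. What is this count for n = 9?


Partitions of 9 into parts at most 2:
Using generating function (1-x)^(-1)(1-x^2)^(-1),
the coefficient of x^9 = 5

5
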